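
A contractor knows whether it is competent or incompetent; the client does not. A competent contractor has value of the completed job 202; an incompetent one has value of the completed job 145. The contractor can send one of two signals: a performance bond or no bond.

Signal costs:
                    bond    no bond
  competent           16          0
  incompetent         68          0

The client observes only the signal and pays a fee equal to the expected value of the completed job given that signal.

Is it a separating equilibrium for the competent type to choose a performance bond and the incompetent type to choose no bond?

Yes

If types separate, bond earns payment 202 and no bond earns 145.
Competent: bond gives 202 − 16 = 186; no bond gives 145 − 0 = 145. No deviation. ✓
Incompetent: no bond gives 145 − 0 = 145; bond gives 202 − 68 = 134. No deviation. ✓
Both incentive constraints hold.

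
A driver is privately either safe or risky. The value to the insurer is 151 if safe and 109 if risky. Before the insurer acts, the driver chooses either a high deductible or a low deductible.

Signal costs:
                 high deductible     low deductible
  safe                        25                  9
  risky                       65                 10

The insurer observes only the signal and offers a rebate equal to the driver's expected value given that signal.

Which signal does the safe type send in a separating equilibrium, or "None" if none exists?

Try safe → high deductible, risky → low deductible:
  If types separate, high deductible earns payment 151 and low deductible earns 109.
  Safe: high deductible gives 151 − 25 = 126; low deductible gives 109 − 9 = 100. No deviation. ✓
  Risky: low deductible gives 109 − 10 = 99; high deductible gives 151 − 65 = 86. No deviation. ✓
Both hold — the safe type sends high deductible.

high deductible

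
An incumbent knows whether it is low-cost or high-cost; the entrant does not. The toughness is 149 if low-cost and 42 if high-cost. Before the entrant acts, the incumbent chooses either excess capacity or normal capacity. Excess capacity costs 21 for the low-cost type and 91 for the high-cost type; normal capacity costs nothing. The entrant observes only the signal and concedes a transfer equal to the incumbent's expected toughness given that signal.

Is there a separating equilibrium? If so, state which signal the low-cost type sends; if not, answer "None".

Try low-cost → excess capacity, high-cost → normal capacity:
  If types separate, excess capacity earns payment 149 and normal capacity earns 42.
  Low-cost: excess capacity gives 149 − 21 = 128; normal capacity gives 42 − 0 = 42. No deviation. ✓
  High-cost: normal capacity gives 42 − 0 = 42; excess capacity gives 149 − 91 = 58. Would deviate. ✗
Try low-cost → normal capacity, high-cost → excess capacity:
  If types separate, normal capacity earns payment 149 and excess capacity earns 42.
  Low-cost: normal capacity gives 149 − 0 = 149; excess capacity gives 42 − 21 = 21. No deviation. ✓
  High-cost: excess capacity gives 42 − 91 = -49; normal capacity gives 149 − 0 = 149. Would deviate. ✗
Neither assignment is incentive-compatible.

None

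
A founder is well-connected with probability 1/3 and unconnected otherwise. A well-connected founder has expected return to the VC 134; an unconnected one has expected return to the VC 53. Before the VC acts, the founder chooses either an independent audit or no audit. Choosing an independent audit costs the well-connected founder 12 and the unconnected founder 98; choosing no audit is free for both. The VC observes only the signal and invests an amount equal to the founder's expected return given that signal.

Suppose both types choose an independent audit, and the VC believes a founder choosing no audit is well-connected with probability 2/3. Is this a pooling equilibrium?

On the equilibrium path (audit) the VC holds the prior 1/3 and pays 1/3·134 + 2/3·53 = 80. Off-path (no audit) belief 2/3 gives 2/3·134 + 1/3·53 = 107.
Well-connected: audit gives 80 − 12 = 68; no audit gives 107 − 0 = 107. Deviates. ✗
Unconnected: audit gives 80 − 98 = -18; no audit gives 107 − 0 = 107. Deviates. ✗

No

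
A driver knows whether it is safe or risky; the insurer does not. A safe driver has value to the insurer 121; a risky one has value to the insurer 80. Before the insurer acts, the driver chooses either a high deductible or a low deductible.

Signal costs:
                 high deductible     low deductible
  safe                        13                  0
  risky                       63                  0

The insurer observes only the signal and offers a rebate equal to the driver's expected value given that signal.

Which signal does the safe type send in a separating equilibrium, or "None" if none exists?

high deductible

Try safe → high deductible, risky → low deductible:
  If types separate, high deductible earns payment 121 and low deductible earns 80.
  Safe: high deductible gives 121 − 13 = 108; low deductible gives 80 − 0 = 80. No deviation. ✓
  Risky: low deductible gives 80 − 0 = 80; high deductible gives 121 − 63 = 58. No deviation. ✓
Both hold — the safe type sends high deductible.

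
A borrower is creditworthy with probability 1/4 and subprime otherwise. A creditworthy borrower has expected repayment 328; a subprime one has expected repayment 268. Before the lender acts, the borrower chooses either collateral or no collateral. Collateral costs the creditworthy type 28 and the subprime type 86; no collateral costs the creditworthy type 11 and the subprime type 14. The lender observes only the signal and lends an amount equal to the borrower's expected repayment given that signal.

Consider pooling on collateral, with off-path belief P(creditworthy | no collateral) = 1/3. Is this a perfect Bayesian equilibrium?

At the pooled signal (collateral) the lender holds the prior 1/4 and pays 1/4·328 + 3/4·268 = 283. Off-path (no collateral) belief 1/3 gives 1/3·328 + 2/3·268 = 288.
Creditworthy: collateral gives 283 − 28 = 255; no collateral gives 288 − 11 = 277. Deviates. ✗
Subprime: collateral gives 283 − 86 = 197; no collateral gives 288 − 14 = 274. Deviates. ✗

No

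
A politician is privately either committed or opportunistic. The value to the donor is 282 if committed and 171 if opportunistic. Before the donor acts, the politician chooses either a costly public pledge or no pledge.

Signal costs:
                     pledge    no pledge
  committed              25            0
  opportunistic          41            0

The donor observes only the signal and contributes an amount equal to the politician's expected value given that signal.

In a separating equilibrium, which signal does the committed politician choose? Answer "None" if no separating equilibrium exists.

Try committed → pledge, opportunistic → no pledge:
  Under separation the donor infers type exactly: pledge → committed (pays 282), no pledge → opportunistic (pays 171).
  Committed: pledge gives 282 − 25 = 257; no pledge gives 171 − 0 = 171. No deviation. ✓
  Opportunistic: no pledge gives 171 − 0 = 171; pledge gives 282 − 41 = 241. Would deviate. ✗
Try committed → no pledge, opportunistic → pledge:
  Under separation the donor infers type exactly: no pledge → committed (pays 282), pledge → opportunistic (pays 171).
  Committed: no pledge gives 282 − 0 = 282; pledge gives 171 − 25 = 146. No deviation. ✓
  Opportunistic: pledge gives 171 − 41 = 130; no pledge gives 282 − 0 = 282. Would deviate. ✗
Neither assignment is incentive-compatible.

None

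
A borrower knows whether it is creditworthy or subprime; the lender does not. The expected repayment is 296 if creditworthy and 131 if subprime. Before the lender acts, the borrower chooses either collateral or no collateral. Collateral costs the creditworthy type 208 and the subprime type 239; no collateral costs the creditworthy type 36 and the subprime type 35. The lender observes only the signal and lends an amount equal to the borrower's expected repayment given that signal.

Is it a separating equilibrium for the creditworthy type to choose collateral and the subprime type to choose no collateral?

If types separate, collateral earns payment 296 and no collateral earns 131.
Creditworthy: collateral gives 296 − 208 = 88; no collateral gives 131 − 36 = 95. Would deviate. ✗
Subprime: no collateral gives 131 − 35 = 96; collateral gives 296 − 239 = 57. No deviation. ✓

No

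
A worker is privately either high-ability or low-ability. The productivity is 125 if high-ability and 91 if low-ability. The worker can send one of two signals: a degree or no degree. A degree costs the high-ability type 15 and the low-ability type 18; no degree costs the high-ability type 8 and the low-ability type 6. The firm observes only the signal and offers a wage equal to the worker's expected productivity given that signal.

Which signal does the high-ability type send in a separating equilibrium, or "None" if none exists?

None

Try high-ability → degree, low-ability → no degree:
  Under separation the firm infers type exactly: degree → high-ability (pays 125), no degree → low-ability (pays 91).
  High-ability: degree gives 125 − 15 = 110; no degree gives 91 − 8 = 83. No deviation. ✓
  Low-ability: no degree gives 91 − 6 = 85; degree gives 125 − 18 = 107. Would deviate. ✗
Try high-ability → no degree, low-ability → degree:
  Under separation the firm infers type exactly: no degree → high-ability (pays 125), degree → low-ability (pays 91).
  High-ability: no degree gives 125 − 8 = 117; degree gives 91 − 15 = 76. No deviation. ✓
  Low-ability: degree gives 91 − 18 = 73; no degree gives 125 − 6 = 119. Would deviate. ✗
Neither assignment is incentive-compatible.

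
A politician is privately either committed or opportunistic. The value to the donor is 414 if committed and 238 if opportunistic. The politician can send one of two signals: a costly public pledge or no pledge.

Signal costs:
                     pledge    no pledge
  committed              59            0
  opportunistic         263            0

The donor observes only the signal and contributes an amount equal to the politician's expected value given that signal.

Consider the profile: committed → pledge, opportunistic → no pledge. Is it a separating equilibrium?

If types separate, pledge earns payment 414 and no pledge earns 238.
Committed: pledge gives 414 − 59 = 355; no pledge gives 238 − 0 = 238. No deviation. ✓
Opportunistic: no pledge gives 238 − 0 = 238; pledge gives 414 − 263 = 151. No deviation. ✓
Both incentive constraints hold.

Yes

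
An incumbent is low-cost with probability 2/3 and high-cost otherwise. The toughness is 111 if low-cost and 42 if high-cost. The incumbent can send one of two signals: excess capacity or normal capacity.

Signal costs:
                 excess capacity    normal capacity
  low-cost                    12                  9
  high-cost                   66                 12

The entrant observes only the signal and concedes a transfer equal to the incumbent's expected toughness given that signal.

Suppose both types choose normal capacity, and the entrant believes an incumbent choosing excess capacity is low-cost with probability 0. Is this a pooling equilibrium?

Yes

At the pooled signal (normal capacity) the entrant holds the prior 2/3 and pays 2/3·111 + 1/3·42 = 88. Off-path (excess capacity) belief 0 gives 0·111 + 1·42 = 42.
Low-cost: normal capacity gives 88 − 9 = 79; excess capacity gives 42 − 12 = 30. Stays. ✓
High-cost: normal capacity gives 88 − 12 = 76; excess capacity gives 42 − 66 = -24. Stays. ✓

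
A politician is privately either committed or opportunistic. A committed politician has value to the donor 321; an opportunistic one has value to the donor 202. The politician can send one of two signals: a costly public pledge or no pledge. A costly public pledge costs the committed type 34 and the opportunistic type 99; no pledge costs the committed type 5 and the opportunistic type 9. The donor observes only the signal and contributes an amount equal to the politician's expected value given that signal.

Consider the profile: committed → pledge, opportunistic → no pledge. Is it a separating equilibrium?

No

Under separation the donor infers type exactly: pledge → committed (pays 321), no pledge → opportunistic (pays 202).
Committed: pledge gives 321 − 34 = 287; no pledge gives 202 − 5 = 197. No deviation. ✓
Opportunistic: no pledge gives 202 − 9 = 193; pledge gives 321 − 99 = 222. Would deviate. ✗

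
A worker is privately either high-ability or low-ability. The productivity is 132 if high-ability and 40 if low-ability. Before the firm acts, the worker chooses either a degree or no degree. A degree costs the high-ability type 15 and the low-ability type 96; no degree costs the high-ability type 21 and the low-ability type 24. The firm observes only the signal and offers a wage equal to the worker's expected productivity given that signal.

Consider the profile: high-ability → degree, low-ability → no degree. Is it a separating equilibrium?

Under separation the firm infers type exactly: degree → high-ability (pays 132), no degree → low-ability (pays 40).
High-ability: degree gives 132 − 15 = 117; no degree gives 40 − 21 = 19. No deviation. ✓
Low-ability: no degree gives 40 − 24 = 16; degree gives 132 − 96 = 36. Would deviate. ✗

No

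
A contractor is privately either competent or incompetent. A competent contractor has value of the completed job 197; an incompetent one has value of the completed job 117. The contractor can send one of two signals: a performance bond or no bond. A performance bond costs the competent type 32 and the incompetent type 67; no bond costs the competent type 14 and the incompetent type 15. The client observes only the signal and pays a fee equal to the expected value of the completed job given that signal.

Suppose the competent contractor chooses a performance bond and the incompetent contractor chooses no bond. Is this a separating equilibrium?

If types separate, bond earns payment 197 and no bond earns 117.
Competent: bond gives 197 − 32 = 165; no bond gives 117 − 14 = 103. No deviation. ✓
Incompetent: no bond gives 117 − 15 = 102; bond gives 197 − 67 = 130. Would deviate. ✗

No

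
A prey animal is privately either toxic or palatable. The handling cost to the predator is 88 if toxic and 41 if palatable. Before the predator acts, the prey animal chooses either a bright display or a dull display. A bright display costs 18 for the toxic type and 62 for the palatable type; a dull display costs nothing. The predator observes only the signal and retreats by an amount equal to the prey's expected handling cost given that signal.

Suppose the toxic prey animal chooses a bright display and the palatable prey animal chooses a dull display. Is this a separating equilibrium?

Yes

Under separation the predator infers type exactly: bright display → toxic (pays 88), dull display → palatable (pays 41).
Toxic: bright display gives 88 − 18 = 70; dull display gives 41 − 0 = 41. No deviation. ✓
Palatable: dull display gives 41 − 0 = 41; bright display gives 88 − 62 = 26. No deviation. ✓
Neither type gains from mimicking the other.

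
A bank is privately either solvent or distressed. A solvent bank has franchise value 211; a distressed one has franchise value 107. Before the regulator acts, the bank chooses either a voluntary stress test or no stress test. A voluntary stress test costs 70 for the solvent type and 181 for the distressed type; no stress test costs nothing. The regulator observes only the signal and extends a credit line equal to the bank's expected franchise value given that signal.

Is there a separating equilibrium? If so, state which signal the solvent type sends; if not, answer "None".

stress test

Try solvent → stress test, distressed → no stress test:
  If types separate, stress test earns payment 211 and no stress test earns 107.
  Solvent: stress test gives 211 − 70 = 141; no stress test gives 107 − 0 = 107. No deviation. ✓
  Distressed: no stress test gives 107 − 0 = 107; stress test gives 211 − 181 = 30. No deviation. ✓
Both hold — the solvent type sends stress test.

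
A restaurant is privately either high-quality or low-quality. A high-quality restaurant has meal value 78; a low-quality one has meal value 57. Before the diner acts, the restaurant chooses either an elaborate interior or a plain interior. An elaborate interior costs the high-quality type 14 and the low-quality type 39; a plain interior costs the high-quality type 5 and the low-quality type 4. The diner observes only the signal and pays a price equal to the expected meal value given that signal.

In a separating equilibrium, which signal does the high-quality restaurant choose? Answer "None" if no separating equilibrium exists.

Try high-quality → elaborate interior, low-quality → plain interior:
  Under separation the diner infers type exactly: elaborate interior → high-quality (pays 78), plain interior → low-quality (pays 57).
  High-quality: elaborate interior gives 78 − 14 = 64; plain interior gives 57 − 5 = 52. No deviation. ✓
  Low-quality: plain interior gives 57 − 4 = 53; elaborate interior gives 78 − 39 = 39. No deviation. ✓
Both hold — the high-quality type sends elaborate interior.

elaborate interior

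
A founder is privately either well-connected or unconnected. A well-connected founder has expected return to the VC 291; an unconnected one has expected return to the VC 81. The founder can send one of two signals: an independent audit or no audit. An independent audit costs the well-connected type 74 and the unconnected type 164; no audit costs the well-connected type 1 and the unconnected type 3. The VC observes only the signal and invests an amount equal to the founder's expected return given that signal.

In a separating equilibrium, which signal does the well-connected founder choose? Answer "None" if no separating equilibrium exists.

Try well-connected → audit, unconnected → no audit:
  Under separation the VC infers type exactly: audit → well-connected (pays 291), no audit → unconnected (pays 81).
  Well-connected: audit gives 291 − 74 = 217; no audit gives 81 − 1 = 80. No deviation. ✓
  Unconnected: no audit gives 81 − 3 = 78; audit gives 291 − 164 = 127. Would deviate. ✗
Try well-connected → no audit, unconnected → audit:
  Under separation the VC infers type exactly: no audit → well-connected (pays 291), audit → unconnected (pays 81).
  Well-connected: no audit gives 291 − 1 = 290; audit gives 81 − 74 = 7. No deviation. ✓
  Unconnected: audit gives 81 − 164 = -83; no audit gives 291 − 3 = 288. Would deviate. ✗
Neither assignment is incentive-compatible.

None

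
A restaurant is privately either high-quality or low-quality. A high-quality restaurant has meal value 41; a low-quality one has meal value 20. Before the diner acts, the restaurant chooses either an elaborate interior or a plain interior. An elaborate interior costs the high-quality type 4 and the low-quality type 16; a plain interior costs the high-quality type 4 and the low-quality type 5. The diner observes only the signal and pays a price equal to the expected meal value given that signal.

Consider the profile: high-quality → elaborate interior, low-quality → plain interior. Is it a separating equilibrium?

If types separate, elaborate interior earns payment 41 and plain interior earns 20.
High-quality: elaborate interior gives 41 − 4 = 37; plain interior gives 20 − 4 = 16. No deviation. ✓
Low-quality: plain interior gives 20 − 5 = 15; elaborate interior gives 41 − 16 = 25. Would deviate. ✗

No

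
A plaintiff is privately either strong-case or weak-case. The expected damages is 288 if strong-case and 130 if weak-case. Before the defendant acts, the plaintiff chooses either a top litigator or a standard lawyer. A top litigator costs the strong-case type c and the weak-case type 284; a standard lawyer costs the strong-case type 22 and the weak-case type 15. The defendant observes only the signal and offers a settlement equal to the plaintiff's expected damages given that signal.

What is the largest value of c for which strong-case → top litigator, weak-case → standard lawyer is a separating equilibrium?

180

Under separation: top litigator → strong-case (pays 288); standard lawyer → weak-case (pays 130).
Weak-case: 130 − 15 = 115 ≥ 288 − 284 = 4. Holds regardless of c. ✓
Strong-case: 288 − c ≥ 130 − 22, so c ≤ 288 − 108 = 180.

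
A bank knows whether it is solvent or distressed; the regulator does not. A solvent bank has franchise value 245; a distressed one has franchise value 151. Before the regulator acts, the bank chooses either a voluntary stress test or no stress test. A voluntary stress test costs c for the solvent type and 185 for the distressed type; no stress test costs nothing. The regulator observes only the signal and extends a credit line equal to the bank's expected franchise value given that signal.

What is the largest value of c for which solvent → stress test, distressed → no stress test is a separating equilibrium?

Under separation: stress test → solvent (pays 245); no stress test → distressed (pays 151).
Distressed: 151 − 0 = 151 ≥ 245 − 185 = 60. Holds regardless of c. ✓
Solvent: 245 − c ≥ 151 − 0, so c ≤ 245 − 151 = 94.

94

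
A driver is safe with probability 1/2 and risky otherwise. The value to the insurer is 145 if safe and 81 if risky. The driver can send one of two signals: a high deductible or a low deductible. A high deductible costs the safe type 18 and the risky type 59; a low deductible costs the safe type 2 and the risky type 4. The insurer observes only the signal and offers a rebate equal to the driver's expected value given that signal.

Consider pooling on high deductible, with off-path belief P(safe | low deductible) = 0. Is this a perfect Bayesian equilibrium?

No

At the pooled signal (high deductible) the insurer holds the prior 1/2 and pays 1/2·145 + 1/2·81 = 113. Off-path (low deductible) belief 0 gives 0·145 + 1·81 = 81.
Safe: high deductible gives 113 − 18 = 95; low deductible gives 81 − 2 = 79. Stays. ✓
Risky: high deductible gives 113 − 59 = 54; low deductible gives 81 − 4 = 77. Deviates. ✗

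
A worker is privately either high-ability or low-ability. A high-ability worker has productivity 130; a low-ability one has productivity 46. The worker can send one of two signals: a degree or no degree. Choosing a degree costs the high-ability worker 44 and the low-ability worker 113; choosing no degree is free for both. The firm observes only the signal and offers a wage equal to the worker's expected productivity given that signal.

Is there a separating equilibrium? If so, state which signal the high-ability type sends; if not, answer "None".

Try high-ability → degree, low-ability → no degree:
  Under separation the firm infers type exactly: degree → high-ability (pays 130), no degree → low-ability (pays 46).
  High-ability: degree gives 130 − 44 = 86; no degree gives 46 − 0 = 46. No deviation. ✓
  Low-ability: no degree gives 46 − 0 = 46; degree gives 130 − 113 = 17. No deviation. ✓
Both hold — the high-ability type sends degree.

degree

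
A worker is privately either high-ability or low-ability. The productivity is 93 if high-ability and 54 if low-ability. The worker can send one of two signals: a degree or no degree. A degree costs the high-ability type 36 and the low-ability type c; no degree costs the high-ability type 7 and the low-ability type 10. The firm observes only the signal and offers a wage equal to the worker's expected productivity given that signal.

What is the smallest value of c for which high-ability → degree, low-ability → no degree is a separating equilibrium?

Under separation: degree → high-ability (pays 93); no degree → low-ability (pays 54).
High-ability: 93 − 36 = 57 ≥ 54 − 7 = 47. Holds regardless of c. ✓
Low-ability: 54 − 10 ≥ 93 − c, so c ≥ 93 − 44 = 49.

49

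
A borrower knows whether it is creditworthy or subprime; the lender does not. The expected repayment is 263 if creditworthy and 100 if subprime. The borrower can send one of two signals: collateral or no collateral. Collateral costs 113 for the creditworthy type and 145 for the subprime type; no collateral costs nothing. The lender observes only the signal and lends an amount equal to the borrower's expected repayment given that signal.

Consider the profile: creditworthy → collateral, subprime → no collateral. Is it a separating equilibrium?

If types separate, collateral earns payment 263 and no collateral earns 100.
Creditworthy: collateral gives 263 − 113 = 150; no collateral gives 100 − 0 = 100. No deviation. ✓
Subprime: no collateral gives 100 − 0 = 100; collateral gives 263 − 145 = 118. Would deviate. ✗

No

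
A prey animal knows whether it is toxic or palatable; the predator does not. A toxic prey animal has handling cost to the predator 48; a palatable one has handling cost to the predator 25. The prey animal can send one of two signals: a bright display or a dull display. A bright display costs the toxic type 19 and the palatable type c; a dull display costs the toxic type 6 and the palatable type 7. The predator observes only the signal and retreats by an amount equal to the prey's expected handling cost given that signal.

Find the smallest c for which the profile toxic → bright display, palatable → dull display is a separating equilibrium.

30

Under separation: bright display → toxic (pays 48); dull display → palatable (pays 25).
Toxic: 48 − 19 = 29 ≥ 25 − 6 = 19. Holds regardless of c. ✓
Palatable: 25 − 7 ≥ 48 − c, so c ≥ 48 − 18 = 30.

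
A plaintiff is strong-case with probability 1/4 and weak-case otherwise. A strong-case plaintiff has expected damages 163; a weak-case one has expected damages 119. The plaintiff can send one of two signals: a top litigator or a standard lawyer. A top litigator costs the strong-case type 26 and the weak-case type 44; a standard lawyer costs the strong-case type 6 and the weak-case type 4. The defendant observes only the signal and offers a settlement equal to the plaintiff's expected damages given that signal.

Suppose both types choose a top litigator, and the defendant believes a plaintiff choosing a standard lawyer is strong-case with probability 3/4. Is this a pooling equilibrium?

At the pooled signal (top litigator) the defendant holds the prior 1/4 and pays 1/4·163 + 3/4·119 = 130. Off-path (standard lawyer) belief 3/4 gives 3/4·163 + 1/4·119 = 152.
Strong-case: top litigator gives 130 − 26 = 104; standard lawyer gives 152 − 6 = 146. Deviates. ✗
Weak-case: top litigator gives 130 − 44 = 86; standard lawyer gives 152 − 4 = 148. Deviates. ✗

No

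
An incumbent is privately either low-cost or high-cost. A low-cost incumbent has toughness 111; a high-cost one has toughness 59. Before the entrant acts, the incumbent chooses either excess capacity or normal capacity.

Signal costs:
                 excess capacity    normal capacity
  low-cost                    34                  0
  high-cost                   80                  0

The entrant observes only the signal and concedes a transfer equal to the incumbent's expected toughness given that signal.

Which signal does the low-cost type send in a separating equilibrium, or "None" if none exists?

Try low-cost → excess capacity, high-cost → normal capacity:
  If types separate, excess capacity earns payment 111 and normal capacity earns 59.
  Low-cost: excess capacity gives 111 − 34 = 77; normal capacity gives 59 − 0 = 59. No deviation. ✓
  High-cost: normal capacity gives 59 − 0 = 59; excess capacity gives 111 − 80 = 31. No deviation. ✓
Both hold — the low-cost type sends excess capacity.

excess capacity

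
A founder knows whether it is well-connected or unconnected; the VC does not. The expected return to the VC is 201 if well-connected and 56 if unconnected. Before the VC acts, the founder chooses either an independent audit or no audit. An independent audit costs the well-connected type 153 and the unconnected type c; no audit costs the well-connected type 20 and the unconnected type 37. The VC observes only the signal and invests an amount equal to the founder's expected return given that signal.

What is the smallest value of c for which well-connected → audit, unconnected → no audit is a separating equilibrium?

182

Under separation: audit → well-connected (pays 201); no audit → unconnected (pays 56).
Well-connected: 201 − 153 = 48 ≥ 56 − 20 = 36. Holds regardless of c. ✓
Unconnected: 56 − 37 ≥ 201 − c, so c ≥ 201 − 19 = 182.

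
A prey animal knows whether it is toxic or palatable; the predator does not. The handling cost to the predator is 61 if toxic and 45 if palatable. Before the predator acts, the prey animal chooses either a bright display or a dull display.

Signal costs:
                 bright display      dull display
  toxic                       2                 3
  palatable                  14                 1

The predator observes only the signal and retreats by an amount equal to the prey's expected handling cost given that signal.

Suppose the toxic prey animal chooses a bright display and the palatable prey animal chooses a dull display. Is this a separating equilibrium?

If types separate, bright display earns payment 61 and dull display earns 45.
Toxic: bright display gives 61 − 2 = 59; dull display gives 45 − 3 = 42. No deviation. ✓
Palatable: dull display gives 45 − 1 = 44; bright display gives 61 − 14 = 47. Would deviate. ✗

No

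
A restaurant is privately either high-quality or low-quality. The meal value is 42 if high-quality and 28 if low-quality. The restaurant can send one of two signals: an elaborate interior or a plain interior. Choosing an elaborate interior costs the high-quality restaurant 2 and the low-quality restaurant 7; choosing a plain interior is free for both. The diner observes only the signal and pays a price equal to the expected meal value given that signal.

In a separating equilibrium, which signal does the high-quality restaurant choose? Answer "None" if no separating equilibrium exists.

Try high-quality → elaborate interior, low-quality → plain interior:
  If types separate, elaborate interior earns payment 42 and plain interior earns 28.
  High-quality: elaborate interior gives 42 − 2 = 40; plain interior gives 28 − 0 = 28. No deviation. ✓
  Low-quality: plain interior gives 28 − 0 = 28; elaborate interior gives 42 − 7 = 35. Would deviate. ✗
Try high-quality → plain interior, low-quality → elaborate interior:
  If types separate, plain interior earns payment 42 and elaborate interior earns 28.
  High-quality: plain interior gives 42 − 0 = 42; elaborate interior gives 28 − 2 = 26. No deviation. ✓
  Low-quality: elaborate interior gives 28 − 7 = 21; plain interior gives 42 − 0 = 42. Would deviate. ✗
Neither assignment is incentive-compatible.

None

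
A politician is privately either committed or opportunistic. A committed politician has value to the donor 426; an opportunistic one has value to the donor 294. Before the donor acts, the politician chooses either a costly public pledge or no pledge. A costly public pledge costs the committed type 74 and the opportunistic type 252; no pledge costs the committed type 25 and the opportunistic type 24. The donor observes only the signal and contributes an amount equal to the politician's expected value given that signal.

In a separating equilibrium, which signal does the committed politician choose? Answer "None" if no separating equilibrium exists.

pledge

Try committed → pledge, opportunistic → no pledge:
  If types separate, pledge earns payment 426 and no pledge earns 294.
  Committed: pledge gives 426 − 74 = 352; no pledge gives 294 − 25 = 269. No deviation. ✓
  Opportunistic: no pledge gives 294 − 24 = 270; pledge gives 426 − 252 = 174. No deviation. ✓
Both hold — the committed type sends pledge.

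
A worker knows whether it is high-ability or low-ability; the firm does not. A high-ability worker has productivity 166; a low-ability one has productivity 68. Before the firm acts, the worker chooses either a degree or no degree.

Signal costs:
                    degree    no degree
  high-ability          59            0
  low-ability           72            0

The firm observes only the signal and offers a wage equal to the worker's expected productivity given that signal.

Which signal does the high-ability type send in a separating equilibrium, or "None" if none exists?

Try high-ability → degree, low-ability → no degree:
  If types separate, degree earns payment 166 and no degree earns 68.
  High-ability: degree gives 166 − 59 = 107; no degree gives 68 − 0 = 68. No deviation. ✓
  Low-ability: no degree gives 68 − 0 = 68; degree gives 166 − 72 = 94. Would deviate. ✗
Try high-ability → no degree, low-ability → degree:
  If types separate, no degree earns payment 166 and degree earns 68.
  High-ability: no degree gives 166 − 0 = 166; degree gives 68 − 59 = 9. No deviation. ✓
  Low-ability: degree gives 68 − 72 = -4; no degree gives 166 − 0 = 166. Would deviate. ✗
Neither assignment is incentive-compatible.

None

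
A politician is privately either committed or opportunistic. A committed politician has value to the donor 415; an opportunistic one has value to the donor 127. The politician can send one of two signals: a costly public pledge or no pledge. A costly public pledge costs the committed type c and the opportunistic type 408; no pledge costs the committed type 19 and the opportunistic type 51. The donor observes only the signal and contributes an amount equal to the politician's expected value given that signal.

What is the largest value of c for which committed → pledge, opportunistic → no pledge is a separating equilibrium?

Under separation: pledge → committed (pays 415); no pledge → opportunistic (pays 127).
Opportunistic: 127 − 51 = 76 ≥ 415 − 408 = 7. Holds regardless of c. ✓
Committed: 415 − c ≥ 127 − 19, so c ≤ 415 − 108 = 307.

307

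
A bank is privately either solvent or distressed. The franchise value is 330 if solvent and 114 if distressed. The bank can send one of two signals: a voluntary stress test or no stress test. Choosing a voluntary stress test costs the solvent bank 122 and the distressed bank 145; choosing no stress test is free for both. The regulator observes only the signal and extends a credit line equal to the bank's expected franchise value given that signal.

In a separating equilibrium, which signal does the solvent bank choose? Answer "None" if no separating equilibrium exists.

Try solvent → stress test, distressed → no stress test:
  If types separate, stress test earns payment 330 and no stress test earns 114.
  Solvent: stress test gives 330 − 122 = 208; no stress test gives 114 − 0 = 114. No deviation. ✓
  Distressed: no stress test gives 114 − 0 = 114; stress test gives 330 − 145 = 185. Would deviate. ✗
Try solvent → no stress test, distressed → stress test:
  If types separate, no stress test earns payment 330 and stress test earns 114.
  Solvent: no stress test gives 330 − 0 = 330; stress test gives 114 − 122 = -8. No deviation. ✓
  Distressed: stress test gives 114 − 145 = -31; no stress test gives 330 − 0 = 330. Would deviate. ✗
Neither assignment is incentive-compatible.

None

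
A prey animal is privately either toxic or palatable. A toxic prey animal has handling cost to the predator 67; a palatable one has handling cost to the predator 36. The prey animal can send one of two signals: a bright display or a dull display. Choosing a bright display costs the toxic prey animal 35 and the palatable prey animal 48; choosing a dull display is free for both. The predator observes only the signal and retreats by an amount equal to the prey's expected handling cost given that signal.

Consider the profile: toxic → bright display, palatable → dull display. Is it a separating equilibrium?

If types separate, bright display earns payment 67 and dull display earns 36.
Toxic: bright display gives 67 − 35 = 32; dull display gives 36 − 0 = 36. Would deviate. ✗
Palatable: dull display gives 36 − 0 = 36; bright display gives 67 − 48 = 19. No deviation. ✓

No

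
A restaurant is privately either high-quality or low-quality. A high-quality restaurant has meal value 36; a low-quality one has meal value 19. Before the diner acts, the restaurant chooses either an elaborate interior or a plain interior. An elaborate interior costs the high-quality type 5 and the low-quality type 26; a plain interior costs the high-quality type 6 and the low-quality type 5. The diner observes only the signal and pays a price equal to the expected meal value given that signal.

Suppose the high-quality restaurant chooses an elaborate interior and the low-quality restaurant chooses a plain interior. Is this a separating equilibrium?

Yes

If types separate, elaborate interior earns payment 36 and plain interior earns 19.
High-quality: elaborate interior gives 36 − 5 = 31; plain interior gives 19 − 6 = 13. No deviation. ✓
Low-quality: plain interior gives 19 − 5 = 14; elaborate interior gives 36 − 26 = 10. No deviation. ✓
Both incentive constraints hold.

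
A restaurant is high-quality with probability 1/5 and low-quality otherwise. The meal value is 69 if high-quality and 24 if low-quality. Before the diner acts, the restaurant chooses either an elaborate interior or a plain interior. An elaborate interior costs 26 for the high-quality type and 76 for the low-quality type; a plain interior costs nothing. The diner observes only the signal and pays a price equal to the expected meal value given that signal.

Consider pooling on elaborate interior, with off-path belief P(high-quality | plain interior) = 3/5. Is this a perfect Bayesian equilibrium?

No

At the pooled signal (elaborate interior) the diner holds the prior 1/5 and pays 1/5·69 + 4/5·24 = 33. Off-path (plain interior) belief 3/5 gives 3/5·69 + 2/5·24 = 51.
High-quality: elaborate interior gives 33 − 26 = 7; plain interior gives 51 − 0 = 51. Deviates. ✗
Low-quality: elaborate interior gives 33 − 76 = -43; plain interior gives 51 − 0 = 51. Deviates. ✗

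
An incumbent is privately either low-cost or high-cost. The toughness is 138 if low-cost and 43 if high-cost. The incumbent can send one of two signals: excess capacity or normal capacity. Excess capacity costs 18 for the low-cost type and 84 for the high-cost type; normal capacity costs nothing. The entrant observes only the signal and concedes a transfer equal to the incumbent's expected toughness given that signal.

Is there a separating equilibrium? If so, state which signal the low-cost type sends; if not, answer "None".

Try low-cost → excess capacity, high-cost → normal capacity:
  Under separation the entrant infers type exactly: excess capacity → low-cost (pays 138), normal capacity → high-cost (pays 43).
  Low-cost: excess capacity gives 138 − 18 = 120; normal capacity gives 43 − 0 = 43. No deviation. ✓
  High-cost: normal capacity gives 43 − 0 = 43; excess capacity gives 138 − 84 = 54. Would deviate. ✗
Try low-cost → normal capacity, high-cost → excess capacity:
  Under separation the entrant infers type exactly: normal capacity → low-cost (pays 138), excess capacity → high-cost (pays 43).
  Low-cost: normal capacity gives 138 − 0 = 138; excess capacity gives 43 − 18 = 25. No deviation. ✓
  High-cost: excess capacity gives 43 − 84 = -41; normal capacity gives 138 − 0 = 138. Would deviate. ✗
Neither assignment is incentive-compatible.

None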